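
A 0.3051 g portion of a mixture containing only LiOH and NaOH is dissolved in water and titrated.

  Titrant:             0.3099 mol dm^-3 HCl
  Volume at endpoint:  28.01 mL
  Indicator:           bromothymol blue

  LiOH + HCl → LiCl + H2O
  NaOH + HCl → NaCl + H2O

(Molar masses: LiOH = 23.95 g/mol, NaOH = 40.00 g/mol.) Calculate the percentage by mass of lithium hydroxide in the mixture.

20.60 %

n(HCl) = 0.02801 × 0.3099 = 8.680 × 10^-3 mol
Let x = n(LiOH), y = n(NaOH).
Titrant: 1x + 1y = 8.680 × 10^-3;  mass: 23.95x + 40.00y = 0.3051
Solving, x = 2.624 × 10^-3 mol, y = 6.057 × 10^-3 mol
mass of LiOH = 2.624 × 10^-3 × 23.95 = 0.06284 g
% LiOH = 0.06284 / 0.3051 × 100 = 20.60 %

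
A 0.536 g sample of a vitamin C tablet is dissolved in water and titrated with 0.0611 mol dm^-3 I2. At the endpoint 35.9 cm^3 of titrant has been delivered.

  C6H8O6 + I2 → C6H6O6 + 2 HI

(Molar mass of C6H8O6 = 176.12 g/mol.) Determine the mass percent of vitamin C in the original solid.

72.1 %

n(I2) = 0.0359 L × 0.0611 mol/L = 2.19 × 10^-3 mol
n(C6H8O6) = 2.19 × 10^-3 mol (1:1 ratio)
mass of C6H8O6 = 2.19 × 10^-3 × 176.12 g/mol = 0.386 g
% C6H8O6 = 0.386 / 0.536 × 100 = 72.1 %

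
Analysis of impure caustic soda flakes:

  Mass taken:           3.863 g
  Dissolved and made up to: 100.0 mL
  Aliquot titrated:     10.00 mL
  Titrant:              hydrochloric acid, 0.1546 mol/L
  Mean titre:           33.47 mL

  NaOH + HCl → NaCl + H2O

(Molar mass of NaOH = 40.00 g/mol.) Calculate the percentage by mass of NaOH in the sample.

53.58 %

n(HCl) per titration = 0.03347 × 0.1546 = 5.174 × 10^-3 mol
n(NaOH) in each aliquot = 5.174 × 10^-3 mol (1:1 ratio)
n(NaOH) in the whole flask = 5.174 × 10^-3 × 100.0/10.00 = 0.05174 mol
mass of NaOH = 0.05174 × 40.00 = 2.070 g
% NaOH = 2.070 / 3.863 × 100 = 53.58 %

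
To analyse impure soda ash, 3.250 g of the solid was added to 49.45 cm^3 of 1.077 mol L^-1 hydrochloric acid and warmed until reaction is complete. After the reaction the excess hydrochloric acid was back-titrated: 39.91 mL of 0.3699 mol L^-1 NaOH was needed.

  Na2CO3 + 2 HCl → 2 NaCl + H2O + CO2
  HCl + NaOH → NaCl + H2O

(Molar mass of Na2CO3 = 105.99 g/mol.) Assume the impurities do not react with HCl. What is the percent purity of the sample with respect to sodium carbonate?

62.77 %

n(HCl) added = 0.04945 × 1.077 = 0.05326 mol
n(NaOH) used in back-titration = 0.03991 × 0.3699 = 0.01476 mol
n(HCl) left over = 0.01476 mol (1:1 ratio)
n(HCl) consumed by analyte = 0.05326 − 0.01476 = 0.03849 mol
From the 1:2 ratio, n(Na2CO3) = 1/2 × 0.03849 = 0.01925 mol
mass of Na2CO3 = 0.01925 × 105.99 = 2.040 g
% Na2CO3 = 2.040 / 3.250 × 100 = 62.77 %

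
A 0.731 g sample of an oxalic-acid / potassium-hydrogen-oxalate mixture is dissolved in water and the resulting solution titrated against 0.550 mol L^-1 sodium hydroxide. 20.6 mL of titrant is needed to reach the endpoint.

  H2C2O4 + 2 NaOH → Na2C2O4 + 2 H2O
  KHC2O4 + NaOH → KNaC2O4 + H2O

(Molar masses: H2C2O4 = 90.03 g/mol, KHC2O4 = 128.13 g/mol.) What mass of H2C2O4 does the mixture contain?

0.390 g

n(NaOH) = 0.0206 × 0.550 = 0.0113 mol
Let x = n(H2C2O4), y = n(KHC2O4).
Titrant: 2x + 1y = 0.0113;  mass: 90.03x + 128.13y = 0.731
Solving, x = 4.34 × 10^-3 mol, y = 2.66 × 10^-3 mol
mass of H2C2O4 = 4.34 × 10^-3 × 90.03 = 0.390 g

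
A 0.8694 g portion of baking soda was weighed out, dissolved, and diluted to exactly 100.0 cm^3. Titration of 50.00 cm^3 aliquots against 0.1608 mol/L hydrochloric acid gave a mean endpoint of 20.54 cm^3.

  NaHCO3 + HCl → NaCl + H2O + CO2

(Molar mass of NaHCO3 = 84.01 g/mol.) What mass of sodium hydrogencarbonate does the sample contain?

0.5549 g

n(HCl) per titration = 0.02054 × 0.1608 = 3.303 × 10^-3 mol
n(NaHCO3) in each aliquot = 3.303 × 10^-3 mol (1:1 ratio)
n(NaHCO3) in the whole flask = 3.303 × 10^-3 × 100.0/50.00 = 6.606 × 10^-3 mol
mass of NaHCO3 = 6.606 × 10^-3 × 84.01 = 0.5549 g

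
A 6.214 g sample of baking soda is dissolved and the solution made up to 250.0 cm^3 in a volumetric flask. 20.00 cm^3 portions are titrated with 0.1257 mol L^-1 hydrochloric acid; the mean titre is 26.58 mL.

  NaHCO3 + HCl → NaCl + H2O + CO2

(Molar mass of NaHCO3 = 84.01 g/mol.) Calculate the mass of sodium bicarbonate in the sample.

n(HCl) per titration = 0.02658 × 0.1257 = 3.341 × 10^-3 mol
n(NaHCO3) in each aliquot = 3.341 × 10^-3 mol (1:1 ratio)
n(NaHCO3) in the whole flask = 3.341 × 10^-3 × 250.0/20.00 = 0.04176 mol
mass of NaHCO3 = 0.04176 × 84.01 = 3.509 g

3.509 g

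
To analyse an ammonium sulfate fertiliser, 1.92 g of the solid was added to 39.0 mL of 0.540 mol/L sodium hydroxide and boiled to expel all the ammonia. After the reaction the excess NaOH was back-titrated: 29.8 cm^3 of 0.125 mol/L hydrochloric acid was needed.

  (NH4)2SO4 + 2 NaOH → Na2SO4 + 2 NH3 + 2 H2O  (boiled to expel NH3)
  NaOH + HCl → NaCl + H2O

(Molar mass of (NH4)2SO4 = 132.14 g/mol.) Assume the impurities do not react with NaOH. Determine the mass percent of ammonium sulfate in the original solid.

n(NaOH) added = 0.0390 × 0.540 = 0.0211 mol
n(HCl) used in back-titration = 0.0298 × 0.125 = 3.73 × 10^-3 mol
n(NaOH) left over = 3.73 × 10^-3 mol (1:1 ratio)
n(NaOH) consumed by analyte = 0.0211 − 3.73 × 10^-3 = 0.0173 mol
From the 1:2 ratio, n((NH4)2SO4) = 1/2 × 0.0173 = 8.67 × 10^-3 mol
mass of (NH4)2SO4 = 8.67 × 10^-3 × 132.14 = 1.15 g
% (NH4)2SO4 = 1.15 / 1.92 × 100 = 59.7 %

59.7 %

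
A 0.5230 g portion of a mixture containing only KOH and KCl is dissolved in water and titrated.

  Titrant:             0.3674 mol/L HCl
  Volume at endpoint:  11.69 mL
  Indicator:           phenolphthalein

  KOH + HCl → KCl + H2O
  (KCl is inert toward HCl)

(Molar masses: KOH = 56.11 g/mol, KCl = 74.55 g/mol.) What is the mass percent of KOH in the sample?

46.08 %

n(HCl) = 0.01169 × 0.3674 = 4.295 × 10^-3 mol
Let x = n(KOH), y = n(KCl).
Titrant: 1x = 4.295 × 10^-3;  mass: 56.11x + 74.55y = 0.5230
Solving, x = 4.295 × 10^-3 mol, y = 3.783 × 10^-3 mol
mass of KOH = 4.295 × 10^-3 × 56.11 = 0.2410 g
% KOH = 0.2410 / 0.5230 × 100 = 46.08 %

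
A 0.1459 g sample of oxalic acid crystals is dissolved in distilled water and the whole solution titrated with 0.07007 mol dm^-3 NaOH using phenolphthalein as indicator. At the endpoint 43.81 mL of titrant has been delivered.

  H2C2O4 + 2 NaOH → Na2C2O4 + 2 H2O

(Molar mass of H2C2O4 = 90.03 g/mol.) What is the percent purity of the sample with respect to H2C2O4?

94.71 %

n(NaOH) = 0.04381 L × 0.07007 mol/L = 3.070 × 10^-3 mol
From the 1:2 ratio, n(H2C2O4) = 1/2 × 3.070 × 10^-3 = 1.535 × 10^-3 mol
mass of H2C2O4 = 1.535 × 10^-3 × 90.03 g/mol = 0.1382 g
% H2C2O4 = 0.1382 / 0.1459 × 100 = 94.71 %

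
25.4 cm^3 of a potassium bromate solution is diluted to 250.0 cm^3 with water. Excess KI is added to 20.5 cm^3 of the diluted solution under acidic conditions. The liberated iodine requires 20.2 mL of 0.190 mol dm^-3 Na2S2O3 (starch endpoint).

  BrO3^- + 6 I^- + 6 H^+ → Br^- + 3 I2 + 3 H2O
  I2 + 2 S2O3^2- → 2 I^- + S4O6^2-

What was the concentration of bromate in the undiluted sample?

0.307 mol/L

n(S2O3^2-) = 0.0202 × 0.190 = 3.84 × 10^-3 mol
n(I2) = n(S2O3^2-)/2 = 1.92 × 10^-3 mol
From the 1:3 ratio, n(BrO3^-) in the aliquot = 1/3 × 1.92 × 10^-3 = 6.40 × 10^-4 mol
[BrO3^-]_dilute = 6.40 × 10^-4 / 0.0205 = 0.0312 mol/L
[BrO3^-]_original = 0.0312 × 250.0/25.4 = 0.307 mol/L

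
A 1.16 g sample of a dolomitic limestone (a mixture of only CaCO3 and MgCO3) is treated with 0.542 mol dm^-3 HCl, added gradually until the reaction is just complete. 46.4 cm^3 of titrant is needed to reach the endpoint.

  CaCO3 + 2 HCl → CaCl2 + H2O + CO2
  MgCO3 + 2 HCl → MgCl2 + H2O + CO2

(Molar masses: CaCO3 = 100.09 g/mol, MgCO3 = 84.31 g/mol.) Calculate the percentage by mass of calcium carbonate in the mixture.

n(HCl) = 0.0464 × 0.542 = 0.0251 mol
Let x = n(CaCO3), y = n(MgCO3).
Titrant: 2x + 2y = 0.0251;  mass: 100.09x + 84.31y = 1.16
Solving, x = 6.33 × 10^-3 mol, y = 6.25 × 10^-3 mol
mass of CaCO3 = 6.33 × 10^-3 × 100.09 = 0.633 g
% CaCO3 = 0.633 / 1.16 × 100 = 54.6 %

54.6 %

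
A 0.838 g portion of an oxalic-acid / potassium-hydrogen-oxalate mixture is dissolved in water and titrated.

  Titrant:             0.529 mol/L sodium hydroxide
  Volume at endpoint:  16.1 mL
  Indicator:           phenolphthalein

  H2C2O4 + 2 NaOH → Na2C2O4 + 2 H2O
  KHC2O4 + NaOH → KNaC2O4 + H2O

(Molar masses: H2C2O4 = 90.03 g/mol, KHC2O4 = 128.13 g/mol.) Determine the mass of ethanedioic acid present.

0.137 g

n(NaOH) = 0.0161 × 0.529 = 8.52 × 10^-3 mol
Let x = n(H2C2O4), y = n(KHC2O4).
Titrant: 2x + 1y = 8.52 × 10^-3;  mass: 90.03x + 128.13y = 0.838
Solving, x = 1.52 × 10^-3 mol, y = 5.47 × 10^-3 mol
mass of H2C2O4 = 1.52 × 10^-3 × 90.03 = 0.137 g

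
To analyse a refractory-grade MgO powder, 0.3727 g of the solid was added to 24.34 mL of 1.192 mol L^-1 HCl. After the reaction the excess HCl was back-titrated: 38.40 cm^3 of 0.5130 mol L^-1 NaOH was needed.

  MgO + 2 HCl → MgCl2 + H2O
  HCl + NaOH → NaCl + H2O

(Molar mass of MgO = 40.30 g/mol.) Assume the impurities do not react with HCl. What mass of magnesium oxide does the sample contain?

n(HCl) added = 0.02434 × 1.192 = 0.02901 mol
n(NaOH) used in back-titration = 0.03840 × 0.5130 = 0.01970 mol
n(HCl) left over = 0.01970 mol (1:1 ratio)
n(HCl) consumed by analyte = 0.02901 − 0.01970 = 9.314 × 10^-3 mol
From the 1:2 ratio, n(MgO) = 1/2 × 9.314 × 10^-3 = 4.657 × 10^-3 mol
mass of MgO = 4.657 × 10^-3 × 40.30 = 0.1877 g

0.1877 g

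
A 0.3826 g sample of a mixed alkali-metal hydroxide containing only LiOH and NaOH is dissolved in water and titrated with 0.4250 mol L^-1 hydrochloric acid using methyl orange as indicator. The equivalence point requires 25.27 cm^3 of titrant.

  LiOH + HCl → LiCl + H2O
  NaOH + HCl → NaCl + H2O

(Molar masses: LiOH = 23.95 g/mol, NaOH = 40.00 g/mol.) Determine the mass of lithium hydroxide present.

n(HCl) = 0.02527 × 0.4250 = 0.01074 mol
Let x = n(LiOH), y = n(NaOH).
Titrant: 1x + 1y = 0.01074;  mass: 23.95x + 40.00y = 0.3826
Solving, x = 2.928 × 10^-3 mol, y = 7.812 × 10^-3 mol
mass of LiOH = 2.928 × 10^-3 × 23.95 = 0.07012 g

0.07012 g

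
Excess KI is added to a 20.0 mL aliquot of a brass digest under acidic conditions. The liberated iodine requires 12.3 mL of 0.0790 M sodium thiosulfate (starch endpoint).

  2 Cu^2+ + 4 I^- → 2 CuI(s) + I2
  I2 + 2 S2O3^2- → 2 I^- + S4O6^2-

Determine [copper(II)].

0.0486 M

n(S2O3^2-) = 0.0123 × 0.0790 = 9.72 × 10^-4 mol
n(I2) = n(S2O3^2-)/2 = 4.86 × 10^-4 mol
From the 2:1 ratio, n(Cu2+) in the aliquot = 2/1 × 4.86 × 10^-4 = 9.72 × 10^-4 mol
[Cu2+] = 9.72 × 10^-4 / 0.0200 = 0.0486 mol/L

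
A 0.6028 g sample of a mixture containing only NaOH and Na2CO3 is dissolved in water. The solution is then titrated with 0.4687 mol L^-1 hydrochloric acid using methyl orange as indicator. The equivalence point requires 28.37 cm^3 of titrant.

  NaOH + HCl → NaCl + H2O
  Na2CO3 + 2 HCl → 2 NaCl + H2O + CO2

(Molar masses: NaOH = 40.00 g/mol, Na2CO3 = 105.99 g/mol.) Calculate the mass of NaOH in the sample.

0.3136 g

n(HCl) = 0.02837 × 0.4687 = 0.01330 mol
Let x = n(NaOH), y = n(Na2CO3).
Titrant: 1x + 2y = 0.01330;  mass: 40.00x + 105.99y = 0.6028
Solving, x = 7.840 × 10^-3 mol, y = 2.729 × 10^-3 mol
mass of NaOH = 7.840 × 10^-3 × 40.00 = 0.3136 g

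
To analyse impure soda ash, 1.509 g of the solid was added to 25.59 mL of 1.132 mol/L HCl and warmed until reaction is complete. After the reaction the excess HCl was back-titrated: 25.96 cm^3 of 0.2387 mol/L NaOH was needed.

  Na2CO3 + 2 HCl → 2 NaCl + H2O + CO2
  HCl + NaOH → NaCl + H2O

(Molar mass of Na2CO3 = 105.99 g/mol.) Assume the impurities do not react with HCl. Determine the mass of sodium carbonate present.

n(HCl) added = 0.02559 × 1.132 = 0.02897 mol
n(NaOH) used in back-titration = 0.02596 × 0.2387 = 6.197 × 10^-3 mol
n(HCl) left over = 6.197 × 10^-3 mol (1:1 ratio)
n(HCl) consumed by analyte = 0.02897 − 6.197 × 10^-3 = 0.02277 mol
From the 1:2 ratio, n(Na2CO3) = 1/2 × 0.02277 = 0.01139 mol
mass of Na2CO3 = 0.01139 × 105.99 = 1.207 g

1.207 g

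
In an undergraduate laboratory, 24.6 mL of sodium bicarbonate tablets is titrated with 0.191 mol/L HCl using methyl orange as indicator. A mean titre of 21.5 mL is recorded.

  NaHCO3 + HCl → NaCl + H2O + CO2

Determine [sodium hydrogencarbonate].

0.167 mol/L

n(HCl) = 0.0215 L × 0.191 mol/L = 4.11 × 10^-3 mol
n(NaHCO3) = 4.11 × 10^-3 mol (1:1 mole ratio)
[NaHCO3] = 4.11 × 10^-3 mol / 0.0246 L = 0.167 mol/L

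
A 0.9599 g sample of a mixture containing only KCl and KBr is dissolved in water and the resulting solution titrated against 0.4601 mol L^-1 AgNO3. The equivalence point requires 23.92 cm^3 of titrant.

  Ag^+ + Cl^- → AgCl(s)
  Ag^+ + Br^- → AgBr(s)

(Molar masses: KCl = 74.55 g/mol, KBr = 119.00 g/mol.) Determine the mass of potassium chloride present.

0.5866 g

n(AgNO3) = 0.02392 × 0.4601 = 0.01101 mol
Let x = n(KCl), y = n(KBr).
Titrant: 1x + 1y = 0.01101;  mass: 74.55x + 119.00y = 0.9599
Solving, x = 7.869 × 10^-3 mol, y = 3.137 × 10^-3 mol
mass of KCl = 7.869 × 10^-3 × 74.55 = 0.5866 g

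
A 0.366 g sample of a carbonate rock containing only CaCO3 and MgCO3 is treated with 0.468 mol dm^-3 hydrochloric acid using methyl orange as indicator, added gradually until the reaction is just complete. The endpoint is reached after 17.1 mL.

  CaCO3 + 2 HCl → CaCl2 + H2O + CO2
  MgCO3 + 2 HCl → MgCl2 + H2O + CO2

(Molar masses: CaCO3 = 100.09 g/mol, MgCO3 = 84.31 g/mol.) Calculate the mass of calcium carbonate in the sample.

n(HCl) = 0.0171 × 0.468 = 8.00 × 10^-3 mol
Let x = n(CaCO3), y = n(MgCO3).
Titrant: 2x + 2y = 8.00 × 10^-3;  mass: 100.09x + 84.31y = 0.366
Solving, x = 1.82 × 10^-3 mol, y = 2.19 × 10^-3 mol
mass of CaCO3 = 1.82 × 10^-3 × 100.09 = 0.182 g

0.182 g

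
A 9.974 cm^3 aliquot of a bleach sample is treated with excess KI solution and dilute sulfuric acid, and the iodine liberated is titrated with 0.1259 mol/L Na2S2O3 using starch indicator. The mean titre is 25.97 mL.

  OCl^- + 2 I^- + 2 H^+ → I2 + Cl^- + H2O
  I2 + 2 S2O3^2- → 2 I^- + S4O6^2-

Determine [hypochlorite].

n(S2O3^2-) = 0.02597 × 0.1259 = 3.270 × 10^-3 mol
n(I2) = n(S2O3^2-)/2 = 1.635 × 10^-3 mol
n(OCl^-) in the aliquot = 1.635 × 10^-3 mol (1:1 ratio)
[OCl^-] = 1.635 × 10^-3 / 0.009974 = 0.1639 mol/L

0.1639 mol/L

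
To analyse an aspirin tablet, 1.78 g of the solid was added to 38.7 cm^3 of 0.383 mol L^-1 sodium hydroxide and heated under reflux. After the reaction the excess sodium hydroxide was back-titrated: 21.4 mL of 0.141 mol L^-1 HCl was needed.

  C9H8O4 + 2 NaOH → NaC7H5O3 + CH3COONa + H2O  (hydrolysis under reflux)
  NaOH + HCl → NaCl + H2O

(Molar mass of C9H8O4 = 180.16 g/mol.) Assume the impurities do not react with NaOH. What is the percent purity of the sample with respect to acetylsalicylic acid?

n(NaOH) added = 0.0387 × 0.383 = 0.0148 mol
n(HCl) used in back-titration = 0.0214 × 0.141 = 3.02 × 10^-3 mol
n(NaOH) left over = 3.02 × 10^-3 mol (1:1 ratio)
n(NaOH) consumed by analyte = 0.0148 − 3.02 × 10^-3 = 0.0118 mol
From the 1:2 ratio, n(C9H8O4) = 1/2 × 0.0118 = 5.90 × 10^-3 mol
mass of C9H8O4 = 5.90 × 10^-3 × 180.16 = 1.06 g
% C9H8O4 = 1.06 / 1.78 × 100 = 59.7 %

59.7 %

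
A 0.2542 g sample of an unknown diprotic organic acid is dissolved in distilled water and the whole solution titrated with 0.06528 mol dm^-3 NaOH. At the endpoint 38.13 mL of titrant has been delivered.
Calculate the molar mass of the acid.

n(NaOH) = 0.03813 L × 0.06528 mol/L = 2.489 × 10^-3 mol
From the 1:2 ratio, n(H2A) = 1/2 × 2.489 × 10^-3 = 1.245 × 10^-3 mol
M = m / n = 0.2542 g / 1.245 × 10^-3 mol = 204.2 g/mol

204.2 g/mol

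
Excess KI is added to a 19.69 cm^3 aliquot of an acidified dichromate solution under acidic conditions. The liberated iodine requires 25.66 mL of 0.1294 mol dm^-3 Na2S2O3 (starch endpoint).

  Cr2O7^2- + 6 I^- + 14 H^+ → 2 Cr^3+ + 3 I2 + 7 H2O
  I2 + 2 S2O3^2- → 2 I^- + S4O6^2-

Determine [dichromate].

n(S2O3^2-) = 0.02566 × 0.1294 = 3.320 × 10^-3 mol
n(I2) = n(S2O3^2-)/2 = 1.660 × 10^-3 mol
From the 1:3 ratio, n(Cr2O7^2-) in the aliquot = 1/3 × 1.660 × 10^-3 = 5.534 × 10^-4 mol
[Cr2O7^2-] = 5.534 × 10^-4 / 0.01969 = 0.02811 mol/L

0.02811 mol/L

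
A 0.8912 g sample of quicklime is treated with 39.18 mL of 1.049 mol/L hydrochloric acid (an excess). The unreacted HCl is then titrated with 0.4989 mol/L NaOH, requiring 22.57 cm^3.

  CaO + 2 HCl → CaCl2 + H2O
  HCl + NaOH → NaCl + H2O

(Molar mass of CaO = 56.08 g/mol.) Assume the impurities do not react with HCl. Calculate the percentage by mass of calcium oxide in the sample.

93.89 %

n(HCl) added = 0.03918 × 1.049 = 0.04110 mol
n(NaOH) used in back-titration = 0.02257 × 0.4989 = 0.01126 mol
n(HCl) left over = 0.01126 mol (1:1 ratio)
n(HCl) consumed by analyte = 0.04110 − 0.01126 = 0.02984 mol
From the 1:2 ratio, n(CaO) = 1/2 × 0.02984 = 0.01492 mol
mass of CaO = 0.01492 × 56.08 = 0.8367 g
% CaO = 0.8367 / 0.8912 × 100 = 93.89 %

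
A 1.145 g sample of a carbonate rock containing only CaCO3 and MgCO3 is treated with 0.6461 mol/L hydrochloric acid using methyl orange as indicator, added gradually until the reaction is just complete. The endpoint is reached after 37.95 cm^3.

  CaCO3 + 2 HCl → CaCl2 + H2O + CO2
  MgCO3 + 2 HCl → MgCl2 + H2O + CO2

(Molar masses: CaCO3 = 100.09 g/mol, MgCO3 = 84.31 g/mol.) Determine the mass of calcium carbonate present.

n(HCl) = 0.03795 × 0.6461 = 0.02452 mol
Let x = n(CaCO3), y = n(MgCO3).
Titrant: 2x + 2y = 0.02452;  mass: 100.09x + 84.31y = 1.145
Solving, x = 7.058 × 10^-3 mol, y = 5.201 × 10^-3 mol
mass of CaCO3 = 7.058 × 10^-3 × 100.09 = 0.7065 g

0.7065 g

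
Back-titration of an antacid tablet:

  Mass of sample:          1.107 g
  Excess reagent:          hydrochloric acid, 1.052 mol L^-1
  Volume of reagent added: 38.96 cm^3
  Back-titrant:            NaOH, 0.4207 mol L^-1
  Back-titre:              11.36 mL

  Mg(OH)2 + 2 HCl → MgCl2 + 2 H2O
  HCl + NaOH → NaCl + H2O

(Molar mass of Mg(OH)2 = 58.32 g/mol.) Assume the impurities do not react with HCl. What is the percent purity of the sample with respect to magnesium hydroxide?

95.37 %

n(HCl) added = 0.03896 × 1.052 = 0.04099 mol
n(NaOH) used in back-titration = 0.01136 × 0.4207 = 4.779 × 10^-3 mol
n(HCl) left over = 4.779 × 10^-3 mol (1:1 ratio)
n(HCl) consumed by analyte = 0.04099 − 4.779 × 10^-3 = 0.03621 mol
From the 1:2 ratio, n(Mg(OH)2) = 1/2 × 0.03621 = 0.01810 mol
mass of Mg(OH)2 = 0.01810 × 58.32 = 1.056 g
% Mg(OH)2 = 1.056 / 1.107 × 100 = 95.37 %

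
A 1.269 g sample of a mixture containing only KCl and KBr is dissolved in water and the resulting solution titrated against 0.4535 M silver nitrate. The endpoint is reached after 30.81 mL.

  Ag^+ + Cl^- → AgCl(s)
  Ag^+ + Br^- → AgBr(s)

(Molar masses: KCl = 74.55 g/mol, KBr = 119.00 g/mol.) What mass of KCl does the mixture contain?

0.6603 g

n(AgNO3) = 0.03081 × 0.4535 = 0.01397 mol
Let x = n(KCl), y = n(KBr).
Titrant: 1x + 1y = 0.01397;  mass: 74.55x + 119.00y = 1.269
Solving, x = 8.857 × 10^-3 mol, y = 5.115 × 10^-3 mol
mass of KCl = 8.857 × 10^-3 × 74.55 = 0.6603 g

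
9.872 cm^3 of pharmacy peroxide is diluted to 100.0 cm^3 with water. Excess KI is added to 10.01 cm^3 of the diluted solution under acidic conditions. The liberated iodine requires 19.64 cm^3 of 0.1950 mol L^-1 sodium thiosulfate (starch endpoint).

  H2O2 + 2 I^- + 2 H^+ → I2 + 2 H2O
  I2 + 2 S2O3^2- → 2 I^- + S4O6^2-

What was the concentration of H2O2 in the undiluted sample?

1.938 mol/L

n(S2O3^2-) = 0.01964 × 0.1950 = 3.830 × 10^-3 mol
n(I2) = n(S2O3^2-)/2 = 1.915 × 10^-3 mol
n(H2O2) in the aliquot = 1.915 × 10^-3 mol (1:1 ratio)
[H2O2]_dilute = 1.915 × 10^-3 / 0.01001 = 0.1913 mol/L
[H2O2]_original = 0.1913 × 100.0/9.872 = 1.938 mol/L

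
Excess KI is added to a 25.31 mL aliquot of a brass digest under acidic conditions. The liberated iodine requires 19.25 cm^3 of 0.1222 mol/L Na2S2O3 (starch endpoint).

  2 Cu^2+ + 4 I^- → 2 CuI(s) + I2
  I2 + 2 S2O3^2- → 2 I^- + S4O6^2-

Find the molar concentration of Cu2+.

n(S2O3^2-) = 0.01925 × 0.1222 = 2.352 × 10^-3 mol
n(I2) = n(S2O3^2-)/2 = 1.176 × 10^-3 mol
From the 2:1 ratio, n(Cu2+) in the aliquot = 2/1 × 1.176 × 10^-3 = 2.352 × 10^-3 mol
[Cu2+] = 2.352 × 10^-3 / 0.02531 = 0.09294 mol/L

0.09294 mol/L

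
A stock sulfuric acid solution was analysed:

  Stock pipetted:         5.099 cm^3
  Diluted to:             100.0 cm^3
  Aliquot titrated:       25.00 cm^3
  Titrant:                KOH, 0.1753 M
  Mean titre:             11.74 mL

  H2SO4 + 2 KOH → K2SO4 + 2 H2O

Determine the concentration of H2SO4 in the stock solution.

0.8072 M

n(KOH) = 0.01174 × 0.1753 = 2.058 × 10^-3 mol
From the 1:2 ratio, n(H2SO4) in the aliquot = 1/2 × 2.058 × 10^-3 = 1.029 × 10^-3 mol
[H2SO4]_dilute = 1.029 × 10^-3 / 0.02500 = 0.04116 mol/L
Dilution factor = 100.0 / 5.099 = 19.61
[H2SO4]_stock = 0.04116 × 19.61 = 0.8072 mol/L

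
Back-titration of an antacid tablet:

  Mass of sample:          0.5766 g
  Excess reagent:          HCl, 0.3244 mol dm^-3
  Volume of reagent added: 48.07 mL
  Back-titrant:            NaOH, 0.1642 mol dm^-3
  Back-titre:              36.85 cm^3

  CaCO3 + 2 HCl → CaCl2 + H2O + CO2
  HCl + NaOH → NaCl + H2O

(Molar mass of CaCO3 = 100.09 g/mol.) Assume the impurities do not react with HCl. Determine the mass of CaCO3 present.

n(HCl) added = 0.04807 × 0.3244 = 0.01559 mol
n(NaOH) used in back-titration = 0.03685 × 0.1642 = 6.051 × 10^-3 mol
n(HCl) left over = 6.051 × 10^-3 mol (1:1 ratio)
n(HCl) consumed by analyte = 0.01559 − 6.051 × 10^-3 = 9.543 × 10^-3 mol
From the 1:2 ratio, n(CaCO3) = 1/2 × 9.543 × 10^-3 = 4.772 × 10^-3 mol
mass of CaCO3 = 4.772 × 10^-3 × 100.09 = 0.4776 g

0.4776 g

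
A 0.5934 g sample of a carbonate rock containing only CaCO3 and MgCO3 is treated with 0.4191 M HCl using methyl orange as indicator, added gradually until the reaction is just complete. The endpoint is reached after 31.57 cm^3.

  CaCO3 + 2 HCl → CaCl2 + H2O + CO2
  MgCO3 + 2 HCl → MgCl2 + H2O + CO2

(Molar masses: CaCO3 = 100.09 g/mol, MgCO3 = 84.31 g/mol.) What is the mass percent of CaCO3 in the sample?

38.10 %

n(HCl) = 0.03157 × 0.4191 = 0.01323 mol
Let x = n(CaCO3), y = n(MgCO3).
Titrant: 2x + 2y = 0.01323;  mass: 100.09x + 84.31y = 0.5934
Solving, x = 2.259 × 10^-3 mol, y = 4.356 × 10^-3 mol
mass of CaCO3 = 2.259 × 10^-3 × 100.09 = 0.2261 g
% CaCO3 = 0.2261 / 0.5934 × 100 = 38.10 %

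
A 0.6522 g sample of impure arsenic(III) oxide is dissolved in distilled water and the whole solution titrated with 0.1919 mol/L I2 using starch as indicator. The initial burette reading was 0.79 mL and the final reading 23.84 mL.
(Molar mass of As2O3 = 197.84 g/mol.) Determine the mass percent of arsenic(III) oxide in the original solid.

67.09 %

As2O3 + 2 I2 + 2 H2O → As2O5 + 4 HI
n(I2) = 0.02305 L × 0.1919 mol/L = 4.423 × 10^-3 mol
From the 1:2 ratio, n(As2O3) = 1/2 × 4.423 × 10^-3 = 2.212 × 10^-3 mol
mass of As2O3 = 2.212 × 10^-3 × 197.84 g/mol = 0.4376 g
% As2O3 = 0.4376 / 0.6522 × 100 = 67.09 %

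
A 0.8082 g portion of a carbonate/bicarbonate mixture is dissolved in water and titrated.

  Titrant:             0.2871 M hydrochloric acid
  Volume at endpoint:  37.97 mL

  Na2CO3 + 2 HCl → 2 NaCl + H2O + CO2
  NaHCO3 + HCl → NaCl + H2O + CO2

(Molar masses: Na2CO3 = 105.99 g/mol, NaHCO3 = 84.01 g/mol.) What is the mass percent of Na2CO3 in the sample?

22.75 %

n(HCl) = 0.03797 × 0.2871 = 0.01090 mol
Let x = n(Na2CO3), y = n(NaHCO3).
Titrant: 2x + 1y = 0.01090;  mass: 105.99x + 84.01y = 0.8082
Solving, x = 1.735 × 10^-3 mol, y = 7.432 × 10^-3 mol
mass of Na2CO3 = 1.735 × 10^-3 × 105.99 = 0.1839 g
% Na2CO3 = 0.1839 / 0.8082 × 100 = 22.75 %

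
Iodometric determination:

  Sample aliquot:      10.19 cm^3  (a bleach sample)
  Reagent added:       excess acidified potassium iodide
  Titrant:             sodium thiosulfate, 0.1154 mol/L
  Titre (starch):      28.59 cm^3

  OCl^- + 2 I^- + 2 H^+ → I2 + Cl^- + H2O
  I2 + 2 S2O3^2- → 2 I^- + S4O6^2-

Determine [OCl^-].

0.1619 mol/L

n(S2O3^2-) = 0.02859 × 0.1154 = 3.299 × 10^-3 mol
n(I2) = n(S2O3^2-)/2 = 1.650 × 10^-3 mol
n(OCl^-) in the aliquot = 1.650 × 10^-3 mol (1:1 ratio)
[OCl^-] = 1.650 × 10^-3 / 0.01019 = 0.1619 mol/L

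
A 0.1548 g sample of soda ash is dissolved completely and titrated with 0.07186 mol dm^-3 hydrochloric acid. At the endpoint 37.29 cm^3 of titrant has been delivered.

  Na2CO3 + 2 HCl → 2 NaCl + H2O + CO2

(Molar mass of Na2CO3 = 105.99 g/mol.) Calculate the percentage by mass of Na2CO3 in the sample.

n(HCl) = 0.03729 L × 0.07186 mol/L = 2.680 × 10^-3 mol
From the 1:2 ratio, n(Na2CO3) = 1/2 × 2.680 × 10^-3 = 1.340 × 10^-3 mol
mass of Na2CO3 = 1.340 × 10^-3 × 105.99 g/mol = 0.1420 g
% Na2CO3 = 0.1420 / 0.1548 × 100 = 91.74 %

91.74 %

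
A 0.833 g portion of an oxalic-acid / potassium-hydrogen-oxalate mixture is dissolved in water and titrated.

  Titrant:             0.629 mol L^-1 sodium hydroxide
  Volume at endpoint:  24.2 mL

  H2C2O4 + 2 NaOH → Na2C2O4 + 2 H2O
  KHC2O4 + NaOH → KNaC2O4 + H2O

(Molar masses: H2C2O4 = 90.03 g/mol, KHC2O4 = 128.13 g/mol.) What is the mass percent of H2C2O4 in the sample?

n(NaOH) = 0.0242 × 0.629 = 0.0152 mol
Let x = n(H2C2O4), y = n(KHC2O4).
Titrant: 2x + 1y = 0.0152;  mass: 90.03x + 128.13y = 0.833
Solving, x = 6.72 × 10^-3 mol, y = 1.78 × 10^-3 mol
mass of H2C2O4 = 6.72 × 10^-3 × 90.03 = 0.605 g
% H2C2O4 = 0.605 / 0.833 × 100 = 72.6 %

72.6 %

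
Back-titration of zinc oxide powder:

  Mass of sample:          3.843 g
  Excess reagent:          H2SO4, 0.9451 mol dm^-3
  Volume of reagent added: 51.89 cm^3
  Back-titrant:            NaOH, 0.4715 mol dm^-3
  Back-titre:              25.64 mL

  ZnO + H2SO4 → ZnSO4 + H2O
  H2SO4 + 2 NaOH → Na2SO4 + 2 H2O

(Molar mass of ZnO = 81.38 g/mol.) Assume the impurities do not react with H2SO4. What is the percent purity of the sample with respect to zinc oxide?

91.05 %

n(H2SO4) added = 0.05189 × 0.9451 = 0.04904 mol
n(NaOH) used in back-titration = 0.02564 × 0.4715 = 0.01209 mol
From the 1:2 ratio, n(H2SO4) left over = 1/2 × 0.01209 = 6.045 × 10^-3 mol
n(H2SO4) consumed by analyte = 0.04904 − 6.045 × 10^-3 = 0.04300 mol
n(ZnO) = 0.04300 mol (1:1 ratio)
mass of ZnO = 0.04300 × 81.38 = 3.499 g
% ZnO = 3.499 / 3.843 × 100 = 91.05 %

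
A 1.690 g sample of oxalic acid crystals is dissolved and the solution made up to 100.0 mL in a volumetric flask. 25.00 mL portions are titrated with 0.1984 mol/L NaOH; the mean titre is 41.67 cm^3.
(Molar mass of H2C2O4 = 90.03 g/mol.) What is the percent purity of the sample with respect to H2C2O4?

H2C2O4 + 2 NaOH → Na2C2O4 + 2 H2O
n(NaOH) per titration = 0.04167 × 0.1984 = 8.267 × 10^-3 mol
From the 1:2 ratio, n(H2C2O4) in each aliquot = 1/2 × 8.267 × 10^-3 = 4.134 × 10^-3 mol
n(H2C2O4) in the whole flask = 4.134 × 10^-3 × 100.0/25.00 = 0.01653 mol
mass of H2C2O4 = 0.01653 × 90.03 = 1.489 g
% H2C2O4 = 1.489 / 1.690 × 100 = 88.08 %

88.08 %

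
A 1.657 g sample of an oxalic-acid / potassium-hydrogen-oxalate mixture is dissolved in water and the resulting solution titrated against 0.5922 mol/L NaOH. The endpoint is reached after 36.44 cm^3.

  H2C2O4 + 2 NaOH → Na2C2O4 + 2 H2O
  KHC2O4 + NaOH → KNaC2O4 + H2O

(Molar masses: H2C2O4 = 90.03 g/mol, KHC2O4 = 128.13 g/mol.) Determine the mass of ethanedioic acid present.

0.6001 g

n(NaOH) = 0.03644 × 0.5922 = 0.02158 mol
Let x = n(H2C2O4), y = n(KHC2O4).
Titrant: 2x + 1y = 0.02158;  mass: 90.03x + 128.13y = 1.657
Solving, x = 6.666 × 10^-3 mol, y = 8.249 × 10^-3 mol
mass of H2C2O4 = 6.666 × 10^-3 × 90.03 = 0.6001 g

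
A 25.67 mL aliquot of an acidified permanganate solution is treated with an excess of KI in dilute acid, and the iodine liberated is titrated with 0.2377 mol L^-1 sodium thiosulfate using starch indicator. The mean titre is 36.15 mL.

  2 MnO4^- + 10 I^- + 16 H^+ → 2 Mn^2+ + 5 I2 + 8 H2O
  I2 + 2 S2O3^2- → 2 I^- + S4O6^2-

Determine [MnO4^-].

0.06695 mol/L

n(S2O3^2-) = 0.03615 × 0.2377 = 8.593 × 10^-3 mol
n(I2) = n(S2O3^2-)/2 = 4.296 × 10^-3 mol
From the 2:5 ratio, n(MnO4^-) in the aliquot = 2/5 × 4.296 × 10^-3 = 1.719 × 10^-3 mol
[MnO4^-] = 1.719 × 10^-3 / 0.02567 = 0.06695 mol/L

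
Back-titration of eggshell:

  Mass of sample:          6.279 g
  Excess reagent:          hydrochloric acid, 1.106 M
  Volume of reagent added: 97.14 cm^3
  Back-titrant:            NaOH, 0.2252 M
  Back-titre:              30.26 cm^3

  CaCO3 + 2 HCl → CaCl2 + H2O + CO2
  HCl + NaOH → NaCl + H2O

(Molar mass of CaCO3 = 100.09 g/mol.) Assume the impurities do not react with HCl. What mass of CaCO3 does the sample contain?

n(HCl) added = 0.09714 × 1.106 = 0.1074 mol
n(NaOH) used in back-titration = 0.03026 × 0.2252 = 6.815 × 10^-3 mol
n(HCl) left over = 6.815 × 10^-3 mol (1:1 ratio)
n(HCl) consumed by analyte = 0.1074 − 6.815 × 10^-3 = 0.1006 mol
From the 1:2 ratio, n(CaCO3) = 1/2 × 0.1006 = 0.05031 mol
mass of CaCO3 = 0.05031 × 100.09 = 5.036 g

5.036 g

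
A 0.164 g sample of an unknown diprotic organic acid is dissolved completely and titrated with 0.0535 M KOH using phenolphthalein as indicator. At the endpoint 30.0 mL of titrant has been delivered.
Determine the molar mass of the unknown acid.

n(KOH) = 0.0300 L × 0.0535 mol/L = 1.60 × 10^-3 mol
From the 1:2 ratio, n(H2A) = 1/2 × 1.60 × 10^-3 = 8.03 × 10^-4 mol
M = m / n = 0.164 g / 8.03 × 10^-4 mol = 204 g/mol

204 g/mol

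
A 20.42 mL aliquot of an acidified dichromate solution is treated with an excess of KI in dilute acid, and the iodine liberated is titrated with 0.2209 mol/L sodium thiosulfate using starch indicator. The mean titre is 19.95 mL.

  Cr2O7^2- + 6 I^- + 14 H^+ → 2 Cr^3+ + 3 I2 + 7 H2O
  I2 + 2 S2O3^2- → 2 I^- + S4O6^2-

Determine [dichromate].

0.03597 mol/L

n(S2O3^2-) = 0.01995 × 0.2209 = 4.407 × 10^-3 mol
n(I2) = n(S2O3^2-)/2 = 2.203 × 10^-3 mol
From the 1:3 ratio, n(Cr2O7^2-) in the aliquot = 1/3 × 2.203 × 10^-3 = 7.345 × 10^-4 mol
[Cr2O7^2-] = 7.345 × 10^-4 / 0.02042 = 0.03597 mol/L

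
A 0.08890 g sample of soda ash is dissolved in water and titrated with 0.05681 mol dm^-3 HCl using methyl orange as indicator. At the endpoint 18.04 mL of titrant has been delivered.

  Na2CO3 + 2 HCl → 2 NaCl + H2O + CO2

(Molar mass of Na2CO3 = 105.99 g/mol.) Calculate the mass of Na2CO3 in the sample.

0.05431 g

n(HCl) = 0.01804 L × 0.05681 mol/L = 1.025 × 10^-3 mol
From the 1:2 ratio, n(Na2CO3) = 1/2 × 1.025 × 10^-3 = 5.124 × 10^-4 mol
mass of Na2CO3 = 5.124 × 10^-4 × 105.99 g/mol = 0.05431 g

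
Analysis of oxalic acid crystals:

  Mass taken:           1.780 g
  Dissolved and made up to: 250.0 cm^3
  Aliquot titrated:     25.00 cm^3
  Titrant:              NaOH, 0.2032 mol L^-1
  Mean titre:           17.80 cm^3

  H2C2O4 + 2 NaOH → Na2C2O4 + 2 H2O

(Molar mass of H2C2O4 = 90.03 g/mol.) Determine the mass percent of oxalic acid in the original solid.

n(NaOH) per titration = 0.01780 × 0.2032 = 3.617 × 10^-3 mol
From the 1:2 ratio, n(H2C2O4) in each aliquot = 1/2 × 3.617 × 10^-3 = 1.808 × 10^-3 mol
n(H2C2O4) in the whole flask = 1.808 × 10^-3 × 250.0/25.00 = 0.01808 mol
mass of H2C2O4 = 0.01808 × 90.03 = 1.628 g
% H2C2O4 = 1.628 / 1.780 × 100 = 91.47 %

91.47 %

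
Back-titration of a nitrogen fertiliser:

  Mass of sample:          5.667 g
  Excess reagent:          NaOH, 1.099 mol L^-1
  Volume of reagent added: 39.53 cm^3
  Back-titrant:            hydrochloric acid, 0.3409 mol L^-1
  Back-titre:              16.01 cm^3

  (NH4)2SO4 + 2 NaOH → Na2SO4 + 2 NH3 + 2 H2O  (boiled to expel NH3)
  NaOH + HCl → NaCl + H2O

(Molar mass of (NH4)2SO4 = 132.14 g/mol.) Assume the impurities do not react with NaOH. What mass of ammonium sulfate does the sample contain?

2.510 g

n(NaOH) added = 0.03953 × 1.099 = 0.04344 mol
n(HCl) used in back-titration = 0.01601 × 0.3409 = 5.458 × 10^-3 mol
n(NaOH) left over = 5.458 × 10^-3 mol (1:1 ratio)
n(NaOH) consumed by analyte = 0.04344 − 5.458 × 10^-3 = 0.03799 mol
From the 1:2 ratio, n((NH4)2SO4) = 1/2 × 0.03799 = 0.01899 mol
mass of (NH4)2SO4 = 0.01899 × 132.14 = 2.510 g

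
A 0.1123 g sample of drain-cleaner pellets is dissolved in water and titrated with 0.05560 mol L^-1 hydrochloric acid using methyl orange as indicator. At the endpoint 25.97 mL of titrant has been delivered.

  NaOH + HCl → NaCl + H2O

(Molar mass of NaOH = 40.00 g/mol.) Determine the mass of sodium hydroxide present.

0.05776 g

n(HCl) = 0.02597 L × 0.05560 mol/L = 1.444 × 10^-3 mol
n(NaOH) = 1.444 × 10^-3 mol (1:1 ratio)
mass of NaOH = 1.444 × 10^-3 × 40.00 g/mol = 0.05776 g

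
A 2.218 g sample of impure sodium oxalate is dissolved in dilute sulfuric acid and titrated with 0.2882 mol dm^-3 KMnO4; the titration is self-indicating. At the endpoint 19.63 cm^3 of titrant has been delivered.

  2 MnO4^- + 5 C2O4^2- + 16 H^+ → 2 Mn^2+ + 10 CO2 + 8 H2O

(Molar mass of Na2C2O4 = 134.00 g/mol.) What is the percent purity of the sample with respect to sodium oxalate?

n(KMnO4) = 0.01963 L × 0.2882 mol/L = 5.657 × 10^-3 mol
From the 5:2 ratio, n(Na2C2O4) = 5/2 × 5.657 × 10^-3 = 0.01414 mol
mass of Na2C2O4 = 0.01414 × 134.00 g/mol = 1.895 g
% Na2C2O4 = 1.895 / 2.218 × 100 = 85.45 %

85.45 %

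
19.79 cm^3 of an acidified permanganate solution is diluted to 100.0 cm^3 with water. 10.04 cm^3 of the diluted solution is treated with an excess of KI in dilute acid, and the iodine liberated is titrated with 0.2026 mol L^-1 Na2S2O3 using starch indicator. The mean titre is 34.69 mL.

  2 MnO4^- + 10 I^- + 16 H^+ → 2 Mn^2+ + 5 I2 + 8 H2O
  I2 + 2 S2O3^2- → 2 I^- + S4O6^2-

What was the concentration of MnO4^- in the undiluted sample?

n(S2O3^2-) = 0.03469 × 0.2026 = 7.028 × 10^-3 mol
n(I2) = n(S2O3^2-)/2 = 3.514 × 10^-3 mol
From the 2:5 ratio, n(MnO4^-) in the aliquot = 2/5 × 3.514 × 10^-3 = 1.406 × 10^-3 mol
[MnO4^-]_dilute = 1.406 × 10^-3 / 0.01004 = 0.1400 mol/L
[MnO4^-]_original = 0.1400 × 100.0/19.79 = 0.7074 mol/L

0.7074 mol/L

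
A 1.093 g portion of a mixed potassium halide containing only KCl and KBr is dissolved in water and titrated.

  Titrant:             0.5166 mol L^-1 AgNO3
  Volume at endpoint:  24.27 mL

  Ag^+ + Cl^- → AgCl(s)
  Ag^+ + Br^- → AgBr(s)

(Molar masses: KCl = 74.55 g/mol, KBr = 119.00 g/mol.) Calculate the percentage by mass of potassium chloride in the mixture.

n(AgNO3) = 0.02427 × 0.5166 = 0.01254 mol
Let x = n(KCl), y = n(KBr).
Titrant: 1x + 1y = 0.01254;  mass: 74.55x + 119.00y = 1.093
Solving, x = 8.977 × 10^-3 mol, y = 3.561 × 10^-3 mol
mass of KCl = 8.977 × 10^-3 × 74.55 = 0.6692 g
% KCl = 0.6692 / 1.093 × 100 = 61.23 %

61.23 %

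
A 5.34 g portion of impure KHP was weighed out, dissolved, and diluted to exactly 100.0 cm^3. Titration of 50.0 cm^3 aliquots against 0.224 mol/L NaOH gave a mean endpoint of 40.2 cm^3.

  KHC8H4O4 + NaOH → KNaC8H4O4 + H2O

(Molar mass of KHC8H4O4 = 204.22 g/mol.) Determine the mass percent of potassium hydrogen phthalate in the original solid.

n(NaOH) per titration = 0.0402 × 0.224 = 9.00 × 10^-3 mol
n(KHC8H4O4) in each aliquot = 9.00 × 10^-3 mol (1:1 ratio)
n(KHC8H4O4) in the whole flask = 9.00 × 10^-3 × 100.0/50.0 = 0.0180 mol
mass of KHC8H4O4 = 0.0180 × 204.22 = 3.68 g
% KHC8H4O4 = 3.68 / 5.34 × 100 = 68.9 %

68.9 %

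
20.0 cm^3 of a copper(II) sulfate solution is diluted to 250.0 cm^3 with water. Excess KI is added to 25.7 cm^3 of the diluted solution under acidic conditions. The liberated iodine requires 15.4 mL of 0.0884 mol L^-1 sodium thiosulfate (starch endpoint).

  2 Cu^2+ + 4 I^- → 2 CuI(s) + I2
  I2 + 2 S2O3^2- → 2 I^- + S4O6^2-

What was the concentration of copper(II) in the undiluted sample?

n(S2O3^2-) = 0.0154 × 0.0884 = 1.36 × 10^-3 mol
n(I2) = n(S2O3^2-)/2 = 6.81 × 10^-4 mol
From the 2:1 ratio, n(Cu2+) in the aliquot = 2/1 × 6.81 × 10^-4 = 1.36 × 10^-3 mol
[Cu2+]_dilute = 1.36 × 10^-3 / 0.0257 = 0.0530 mol/L
[Cu2+]_original = 0.0530 × 250.0/20.0 = 0.662 mol/L

0.662 mol/L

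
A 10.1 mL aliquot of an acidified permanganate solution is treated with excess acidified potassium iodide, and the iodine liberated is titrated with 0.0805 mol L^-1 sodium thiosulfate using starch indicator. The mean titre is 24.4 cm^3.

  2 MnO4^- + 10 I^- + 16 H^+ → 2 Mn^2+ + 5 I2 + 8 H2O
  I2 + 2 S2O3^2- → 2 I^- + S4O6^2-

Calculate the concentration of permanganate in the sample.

n(S2O3^2-) = 0.0244 × 0.0805 = 1.96 × 10^-3 mol
n(I2) = n(S2O3^2-)/2 = 9.82 × 10^-4 mol
From the 2:5 ratio, n(MnO4^-) in the aliquot = 2/5 × 9.82 × 10^-4 = 3.93 × 10^-4 mol
[MnO4^-] = 3.93 × 10^-4 / 0.0101 = 0.0389 mol/L

0.0389 mol/L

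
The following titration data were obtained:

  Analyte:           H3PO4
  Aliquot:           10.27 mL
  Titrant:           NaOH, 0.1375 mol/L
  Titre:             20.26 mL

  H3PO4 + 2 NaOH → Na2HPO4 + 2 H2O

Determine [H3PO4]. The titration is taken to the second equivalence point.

n(NaOH) = 0.02026 L × 0.1375 mol/L = 2.786 × 10^-3 mol
From the 1:2 mole ratio, n(H3PO4) = 1/2 × 2.786 × 10^-3 = 1.393 × 10^-3 mol
[H3PO4] = 1.393 × 10^-3 mol / 0.01027 L = 0.1356 mol/L

0.1356 mol/L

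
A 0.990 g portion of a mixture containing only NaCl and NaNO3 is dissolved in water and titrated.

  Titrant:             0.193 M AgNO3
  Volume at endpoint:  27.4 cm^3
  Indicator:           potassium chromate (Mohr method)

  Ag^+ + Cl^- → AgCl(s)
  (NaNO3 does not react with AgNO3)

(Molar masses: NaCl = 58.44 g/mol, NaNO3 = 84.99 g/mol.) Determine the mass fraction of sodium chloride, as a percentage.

31.2 %

n(AgNO3) = 0.0274 × 0.193 = 5.29 × 10^-3 mol
Let x = n(NaCl), y = n(NaNO3).
Titrant: 1x = 5.29 × 10^-3;  mass: 58.44x + 84.99y = 0.990
Solving, x = 5.29 × 10^-3 mol, y = 8.01 × 10^-3 mol
mass of NaCl = 5.29 × 10^-3 × 58.44 = 0.309 g
% NaCl = 0.309 / 0.990 × 100 = 31.2 %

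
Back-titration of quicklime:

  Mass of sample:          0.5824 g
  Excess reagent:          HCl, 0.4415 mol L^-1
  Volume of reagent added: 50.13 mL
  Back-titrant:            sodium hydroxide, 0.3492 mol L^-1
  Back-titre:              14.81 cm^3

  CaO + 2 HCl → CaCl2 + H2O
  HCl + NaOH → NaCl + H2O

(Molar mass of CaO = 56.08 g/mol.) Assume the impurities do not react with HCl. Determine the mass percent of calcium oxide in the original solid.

n(HCl) added = 0.05013 × 0.4415 = 0.02213 mol
n(NaOH) used in back-titration = 0.01481 × 0.3492 = 5.172 × 10^-3 mol
n(HCl) left over = 5.172 × 10^-3 mol (1:1 ratio)
n(HCl) consumed by analyte = 0.02213 − 5.172 × 10^-3 = 0.01696 mol
From the 1:2 ratio, n(CaO) = 1/2 × 0.01696 = 8.480 × 10^-3 mol
mass of CaO = 8.480 × 10^-3 × 56.08 = 0.4756 g
% CaO = 0.4756 / 0.5824 × 100 = 81.66 %

81.66 %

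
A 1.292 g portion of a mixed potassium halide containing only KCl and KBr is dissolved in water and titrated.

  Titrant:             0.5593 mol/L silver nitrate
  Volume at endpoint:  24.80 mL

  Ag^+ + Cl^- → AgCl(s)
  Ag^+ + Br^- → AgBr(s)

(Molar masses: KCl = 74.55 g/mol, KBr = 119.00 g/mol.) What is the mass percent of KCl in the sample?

n(AgNO3) = 0.02480 × 0.5593 = 0.01387 mol
Let x = n(KCl), y = n(KBr).
Titrant: 1x + 1y = 0.01387;  mass: 74.55x + 119.00y = 1.292
Solving, x = 8.068 × 10^-3 mol, y = 5.803 × 10^-3 mol
mass of KCl = 8.068 × 10^-3 × 74.55 = 0.6014 g
% KCl = 0.6014 / 1.292 × 100 = 46.55 %

46.55 %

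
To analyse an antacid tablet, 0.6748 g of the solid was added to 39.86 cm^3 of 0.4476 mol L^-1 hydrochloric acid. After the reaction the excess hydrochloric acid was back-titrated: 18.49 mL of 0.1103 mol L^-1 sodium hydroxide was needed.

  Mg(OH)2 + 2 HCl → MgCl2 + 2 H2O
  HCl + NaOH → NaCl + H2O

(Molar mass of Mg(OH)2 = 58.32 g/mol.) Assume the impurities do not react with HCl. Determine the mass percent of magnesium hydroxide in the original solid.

n(HCl) added = 0.03986 × 0.4476 = 0.01784 mol
n(NaOH) used in back-titration = 0.01849 × 0.1103 = 2.039 × 10^-3 mol
n(HCl) left over = 2.039 × 10^-3 mol (1:1 ratio)
n(HCl) consumed by analyte = 0.01784 − 2.039 × 10^-3 = 0.01580 mol
From the 1:2 ratio, n(Mg(OH)2) = 1/2 × 0.01580 = 7.901 × 10^-3 mol
mass of Mg(OH)2 = 7.901 × 10^-3 × 58.32 = 0.4608 g
% Mg(OH)2 = 0.4608 / 0.6748 × 100 = 68.28 %

68.28 %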